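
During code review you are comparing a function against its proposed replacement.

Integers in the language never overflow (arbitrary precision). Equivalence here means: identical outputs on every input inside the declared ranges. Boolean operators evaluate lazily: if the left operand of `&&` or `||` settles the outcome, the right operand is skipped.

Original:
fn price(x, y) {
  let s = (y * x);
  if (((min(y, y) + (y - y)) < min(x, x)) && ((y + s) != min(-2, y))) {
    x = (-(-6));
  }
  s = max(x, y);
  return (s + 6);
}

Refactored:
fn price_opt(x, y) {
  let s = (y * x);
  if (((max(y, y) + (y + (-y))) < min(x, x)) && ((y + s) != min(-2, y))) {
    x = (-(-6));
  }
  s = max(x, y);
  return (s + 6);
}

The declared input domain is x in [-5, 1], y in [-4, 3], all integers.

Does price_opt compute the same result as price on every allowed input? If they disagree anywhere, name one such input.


The suspicious edit (`min(y, y)` became `max(y, y)`) never changes the result for any input inside the declared domain.
As a probe, take x=-1, y=-3: price runs s := 3 | (((min(y, y) + (y - y)) < min(x, x)) && ((y + s) != min(-2, y))): true | x := 6 | s := 6 | result 12; price_opt runs s := 3 | (((max(y, y) + (y + (-y))) < min(x, x)) && ((y + s) != min(-2, y))): true | x := 6 | s := 6 | result 12; both end at 12.
Across all 56 domain points the two functions coincide.
verdict: equivalent


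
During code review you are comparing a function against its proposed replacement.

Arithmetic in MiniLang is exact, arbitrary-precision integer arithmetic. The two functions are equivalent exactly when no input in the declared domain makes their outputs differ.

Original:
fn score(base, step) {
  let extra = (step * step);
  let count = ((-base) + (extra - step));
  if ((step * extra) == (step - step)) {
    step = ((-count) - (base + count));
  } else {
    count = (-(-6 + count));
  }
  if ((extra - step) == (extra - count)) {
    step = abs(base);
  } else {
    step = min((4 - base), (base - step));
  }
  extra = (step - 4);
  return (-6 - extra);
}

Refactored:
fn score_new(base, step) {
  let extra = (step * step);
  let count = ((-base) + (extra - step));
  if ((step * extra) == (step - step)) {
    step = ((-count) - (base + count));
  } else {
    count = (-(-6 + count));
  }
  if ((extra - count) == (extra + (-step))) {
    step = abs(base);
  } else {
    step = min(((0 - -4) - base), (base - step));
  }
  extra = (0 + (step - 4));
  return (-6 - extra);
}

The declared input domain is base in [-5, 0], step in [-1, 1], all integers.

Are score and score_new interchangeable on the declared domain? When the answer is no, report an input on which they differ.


Equivalent — the differences include arithmetic usage differs; constant usage differs, yet no declared input distinguishes the two.
One worked example (base=0, step=-1) — score: extra=1, then count=2, then ((step * extra) == (step - step)) is false, then count=4, then ((extra - step) == (extra - count)) is false, then step=1, then extra=-3, then returns -3; score_new: extra=1, then count=2, then ((step * extra) == (step - step)) is false, then count=4, then ((extra - count) == (extra + (-step))) is false, then step=1, then extra=-3, then returns -3; agreement on -3.
An exhaustive pass over the 18 declared inputs shows identical outputs.
verdict: equivalent


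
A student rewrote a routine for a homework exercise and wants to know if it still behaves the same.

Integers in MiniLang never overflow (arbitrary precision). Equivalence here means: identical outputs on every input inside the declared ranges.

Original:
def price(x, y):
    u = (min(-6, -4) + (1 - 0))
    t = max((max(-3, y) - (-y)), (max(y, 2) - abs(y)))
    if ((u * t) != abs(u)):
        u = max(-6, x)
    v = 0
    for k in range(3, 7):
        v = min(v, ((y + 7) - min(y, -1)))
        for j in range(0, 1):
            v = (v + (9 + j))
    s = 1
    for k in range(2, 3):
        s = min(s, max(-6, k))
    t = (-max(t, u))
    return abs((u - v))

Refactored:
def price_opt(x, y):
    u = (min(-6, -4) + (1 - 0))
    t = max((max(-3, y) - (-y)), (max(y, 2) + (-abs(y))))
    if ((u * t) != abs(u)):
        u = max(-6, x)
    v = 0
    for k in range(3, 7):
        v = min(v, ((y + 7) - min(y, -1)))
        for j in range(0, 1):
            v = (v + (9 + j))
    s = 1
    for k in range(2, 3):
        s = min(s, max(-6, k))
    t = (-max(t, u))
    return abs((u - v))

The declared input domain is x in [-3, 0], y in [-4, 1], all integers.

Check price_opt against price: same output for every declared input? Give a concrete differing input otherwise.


Changes here: arithmetic usage differs; the full 24-point sweep finds no disagreement.
verdict: equivalent


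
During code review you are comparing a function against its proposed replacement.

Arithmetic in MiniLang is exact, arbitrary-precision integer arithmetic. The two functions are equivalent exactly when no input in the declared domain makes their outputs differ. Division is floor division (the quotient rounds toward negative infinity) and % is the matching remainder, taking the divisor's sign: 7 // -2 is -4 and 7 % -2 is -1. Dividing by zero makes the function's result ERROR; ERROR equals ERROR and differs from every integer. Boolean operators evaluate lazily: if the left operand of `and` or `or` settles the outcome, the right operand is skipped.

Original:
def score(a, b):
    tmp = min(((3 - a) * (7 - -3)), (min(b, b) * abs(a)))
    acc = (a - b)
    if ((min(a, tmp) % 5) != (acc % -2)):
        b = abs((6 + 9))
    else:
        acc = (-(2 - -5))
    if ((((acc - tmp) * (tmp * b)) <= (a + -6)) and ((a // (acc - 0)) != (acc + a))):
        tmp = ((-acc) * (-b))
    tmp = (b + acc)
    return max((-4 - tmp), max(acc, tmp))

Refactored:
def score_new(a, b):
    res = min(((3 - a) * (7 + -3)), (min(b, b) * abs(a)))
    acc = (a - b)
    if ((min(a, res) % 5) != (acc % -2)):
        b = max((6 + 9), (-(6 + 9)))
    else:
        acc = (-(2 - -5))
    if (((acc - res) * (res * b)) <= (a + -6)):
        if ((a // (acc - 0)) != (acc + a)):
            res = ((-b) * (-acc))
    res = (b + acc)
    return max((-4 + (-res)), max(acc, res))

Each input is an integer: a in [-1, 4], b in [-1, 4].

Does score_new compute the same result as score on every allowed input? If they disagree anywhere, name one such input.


Consider the input a=4, b=0.
score: tmp=-10, then acc=4, then ((min(a, tmp) % 5) != (acc % -2)) is false, then acc=-7, then ((((acc - tmp) * (tmp * b)) <= (a + -6)) and ((a // (acc - 0)) != (acc + a))) is false, then tmp=-7, then returns 3
score_new: res=-4, then acc=4, then ((min(a, res) % 5) != (acc % -2)) is true, then b=15, then (((acc - res) * (res * b)) <= (a + -6)) is true, then ((a // (acc - 0)) != (acc + a)) is true, then res=60, then res=19, then returns 19
3 != 19, so the rewrite changes behavior.
verdict: not equivalent; witness: a=4, b=0


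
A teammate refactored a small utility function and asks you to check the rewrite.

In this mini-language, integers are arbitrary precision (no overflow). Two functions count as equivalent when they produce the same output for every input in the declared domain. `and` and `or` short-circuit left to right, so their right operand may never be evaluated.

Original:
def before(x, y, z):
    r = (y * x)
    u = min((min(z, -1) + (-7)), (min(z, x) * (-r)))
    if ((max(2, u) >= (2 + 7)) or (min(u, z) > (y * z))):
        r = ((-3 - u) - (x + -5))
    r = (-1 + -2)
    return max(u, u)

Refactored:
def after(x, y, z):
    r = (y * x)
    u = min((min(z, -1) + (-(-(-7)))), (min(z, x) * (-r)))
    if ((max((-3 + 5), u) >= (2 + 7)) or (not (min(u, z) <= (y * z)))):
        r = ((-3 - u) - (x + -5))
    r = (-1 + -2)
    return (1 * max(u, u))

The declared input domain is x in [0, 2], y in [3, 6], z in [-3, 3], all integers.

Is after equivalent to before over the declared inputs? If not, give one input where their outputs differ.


The two are interchangeable: constant usage differs; also comparison usage differs; also arithmetic usage differs; also boolean connective usage differs, and every declared input agrees.
As a probe, take x=1, y=6, z=0: before runs r := 6 | u := -8 | ((max(2, u) >= (2 + 7)) or (min(u, z) > (y * z))): false | r := -3 | result -8; after runs r := 6 | u := -8 | ((max((-3 + 5), u) >= (2 + 7)) or (not (min(u, z) <= (y * z)))): false | r := -3 | result -8; both end at -8.
An exhaustive pass over the 84 declared inputs shows identical outputs.
verdict: equivalent


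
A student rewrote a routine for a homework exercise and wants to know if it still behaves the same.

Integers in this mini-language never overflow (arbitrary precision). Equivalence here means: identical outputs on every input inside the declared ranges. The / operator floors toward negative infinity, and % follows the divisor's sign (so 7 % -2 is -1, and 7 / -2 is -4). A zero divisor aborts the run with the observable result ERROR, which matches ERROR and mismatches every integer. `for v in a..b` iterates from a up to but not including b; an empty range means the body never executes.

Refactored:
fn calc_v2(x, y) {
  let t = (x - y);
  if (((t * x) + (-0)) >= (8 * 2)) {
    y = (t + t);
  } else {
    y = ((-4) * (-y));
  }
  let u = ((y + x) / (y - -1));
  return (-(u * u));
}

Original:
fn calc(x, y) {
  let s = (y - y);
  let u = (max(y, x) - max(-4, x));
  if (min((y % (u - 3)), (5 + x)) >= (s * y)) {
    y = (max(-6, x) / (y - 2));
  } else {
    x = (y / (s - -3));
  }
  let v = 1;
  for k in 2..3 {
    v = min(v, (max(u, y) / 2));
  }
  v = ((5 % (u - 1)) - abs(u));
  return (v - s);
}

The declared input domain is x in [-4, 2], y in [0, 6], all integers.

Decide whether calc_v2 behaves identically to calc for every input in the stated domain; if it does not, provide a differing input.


At x=-4, y=0: calc gives -2, calc_v2 gives -1.
verdict: not equivalent; witness: x=-4, y=0


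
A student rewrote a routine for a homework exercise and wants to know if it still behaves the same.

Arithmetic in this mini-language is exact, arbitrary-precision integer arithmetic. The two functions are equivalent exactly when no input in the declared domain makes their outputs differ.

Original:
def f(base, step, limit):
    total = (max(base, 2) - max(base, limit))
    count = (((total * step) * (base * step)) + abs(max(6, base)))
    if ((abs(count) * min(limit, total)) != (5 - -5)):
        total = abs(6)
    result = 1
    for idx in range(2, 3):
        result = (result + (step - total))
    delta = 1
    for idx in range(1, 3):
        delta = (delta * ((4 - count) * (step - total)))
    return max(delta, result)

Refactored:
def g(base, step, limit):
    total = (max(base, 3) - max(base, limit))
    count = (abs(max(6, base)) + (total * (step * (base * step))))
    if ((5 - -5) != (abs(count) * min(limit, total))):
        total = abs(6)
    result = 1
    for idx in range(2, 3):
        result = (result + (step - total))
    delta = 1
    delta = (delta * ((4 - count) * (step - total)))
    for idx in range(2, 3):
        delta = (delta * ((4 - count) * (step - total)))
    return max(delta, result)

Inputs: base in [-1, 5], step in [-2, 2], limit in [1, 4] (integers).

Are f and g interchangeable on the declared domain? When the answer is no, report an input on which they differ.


Not equivalent: base=-1, step=-2, limit=1 separates them (256 vs 2304).
f: total := 1 | count := 2 | ((abs(count) * min(limit, total)) != (5 - -5)): true | total := 6 | result := 1 | iter idx=2: | result := -7 | delta := 1 | iter idx=1: | delta := -16 | iter idx=2: | delta := 256 | result 256
g: total := 2 | count := -2 | ((5 - -5) != (abs(count) * min(limit, total))): true | total := 6 | result := 1 | iter idx=2: | result := -7 | delta := 1 | delta := -48 | iter idx=2: | delta := 2304 | result 2304
verdict: not equivalent; witness: base=-1, step=-2, limit=1


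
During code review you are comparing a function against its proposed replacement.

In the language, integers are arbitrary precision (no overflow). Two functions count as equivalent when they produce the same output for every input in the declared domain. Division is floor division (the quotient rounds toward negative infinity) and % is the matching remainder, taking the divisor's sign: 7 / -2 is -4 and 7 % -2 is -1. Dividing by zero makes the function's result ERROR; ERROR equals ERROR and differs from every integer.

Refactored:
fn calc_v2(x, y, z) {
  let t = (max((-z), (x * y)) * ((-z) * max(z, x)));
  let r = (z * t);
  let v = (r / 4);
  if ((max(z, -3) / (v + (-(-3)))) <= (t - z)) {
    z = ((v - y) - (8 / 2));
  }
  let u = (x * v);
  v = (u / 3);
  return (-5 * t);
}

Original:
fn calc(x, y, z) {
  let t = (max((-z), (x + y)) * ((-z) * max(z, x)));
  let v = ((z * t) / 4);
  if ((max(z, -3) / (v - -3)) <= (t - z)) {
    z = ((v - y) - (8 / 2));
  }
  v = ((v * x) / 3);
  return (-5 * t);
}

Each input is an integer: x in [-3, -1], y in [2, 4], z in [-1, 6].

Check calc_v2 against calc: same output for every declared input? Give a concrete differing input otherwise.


Input x=-3, y=2, z=2: -20 from calc versus -40 from calc_v2.
verdict: not equivalent; witness: x=-3, y=2, z=2


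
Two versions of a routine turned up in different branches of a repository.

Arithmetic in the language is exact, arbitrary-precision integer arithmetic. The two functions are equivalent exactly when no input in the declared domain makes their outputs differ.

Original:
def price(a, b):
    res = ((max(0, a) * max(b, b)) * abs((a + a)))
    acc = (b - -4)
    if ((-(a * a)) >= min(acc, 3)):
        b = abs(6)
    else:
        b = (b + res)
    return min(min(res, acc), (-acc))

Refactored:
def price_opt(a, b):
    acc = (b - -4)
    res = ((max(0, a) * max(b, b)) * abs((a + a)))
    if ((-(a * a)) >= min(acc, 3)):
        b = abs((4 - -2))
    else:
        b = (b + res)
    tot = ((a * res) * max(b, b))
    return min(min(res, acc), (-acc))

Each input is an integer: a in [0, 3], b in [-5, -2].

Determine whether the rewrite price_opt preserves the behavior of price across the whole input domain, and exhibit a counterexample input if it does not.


Side by side, the visible changes include: arithmetic usage differs; also min/max/abs usage differs; also statement counts differ; also local variable names differ; also constant usage differs.
As a probe, take a=0, b=-2: price runs res := 0 | acc := 2 | ((-(a * a)) >= min(acc, 3)): false | b := -2 | result -2; price_opt runs acc := 2 | res := 0 | ((-(a * a)) >= min(acc, 3)): false | b := -2 | tot := 0 | result -2; both end at -2.
Checked all 16 inputs in the declared domain: the outputs agree on every one.
verdict: equivalent


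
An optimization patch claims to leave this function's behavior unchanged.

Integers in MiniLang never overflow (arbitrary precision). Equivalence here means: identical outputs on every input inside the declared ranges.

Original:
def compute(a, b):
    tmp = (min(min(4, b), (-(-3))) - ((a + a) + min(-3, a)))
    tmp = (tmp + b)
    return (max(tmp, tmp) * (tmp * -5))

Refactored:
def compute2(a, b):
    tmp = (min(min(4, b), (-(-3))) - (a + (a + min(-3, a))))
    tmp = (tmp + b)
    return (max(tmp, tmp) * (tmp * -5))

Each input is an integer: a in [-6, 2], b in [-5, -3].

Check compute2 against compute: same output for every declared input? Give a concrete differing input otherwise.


This is a faithful refactor — same computation, different form, but the computed results match everywhere.
Tracing a=-2, b=-5: compute: tmp = 2; tmp = -3; return -45 | compute2: tmp = 2; tmp = -3; return -45 — matching result -45.
Across all 27 domain points the two functions coincide.
verdict: equivalent


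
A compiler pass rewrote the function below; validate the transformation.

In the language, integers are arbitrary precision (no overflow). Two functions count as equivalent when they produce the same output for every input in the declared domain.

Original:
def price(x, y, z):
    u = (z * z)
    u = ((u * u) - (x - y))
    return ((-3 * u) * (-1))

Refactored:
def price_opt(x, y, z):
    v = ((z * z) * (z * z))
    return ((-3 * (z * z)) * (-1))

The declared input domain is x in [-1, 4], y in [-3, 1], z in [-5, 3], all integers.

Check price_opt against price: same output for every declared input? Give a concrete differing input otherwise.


Not equivalent: x=-1, y=-3, z=-5 separates them (1869 vs 75).
price: u=25, then u=623, then returns 1869
price_opt: v=625, then returns 75
verdict: not equivalent; witness: x=-1, y=-3, z=-5


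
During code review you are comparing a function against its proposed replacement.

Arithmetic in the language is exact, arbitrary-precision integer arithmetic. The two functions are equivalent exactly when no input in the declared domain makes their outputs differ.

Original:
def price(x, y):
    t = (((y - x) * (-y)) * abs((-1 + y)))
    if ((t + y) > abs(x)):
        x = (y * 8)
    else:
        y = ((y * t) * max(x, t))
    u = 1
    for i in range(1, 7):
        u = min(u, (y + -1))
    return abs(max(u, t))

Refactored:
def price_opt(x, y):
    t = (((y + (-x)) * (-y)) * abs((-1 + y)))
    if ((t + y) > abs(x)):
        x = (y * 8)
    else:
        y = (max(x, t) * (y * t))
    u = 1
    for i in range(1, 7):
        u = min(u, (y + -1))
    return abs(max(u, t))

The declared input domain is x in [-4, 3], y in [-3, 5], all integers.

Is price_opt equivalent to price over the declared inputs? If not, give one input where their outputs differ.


Although arithmetic usage differs, 72/72 inputs agree.
verdict: equivalent


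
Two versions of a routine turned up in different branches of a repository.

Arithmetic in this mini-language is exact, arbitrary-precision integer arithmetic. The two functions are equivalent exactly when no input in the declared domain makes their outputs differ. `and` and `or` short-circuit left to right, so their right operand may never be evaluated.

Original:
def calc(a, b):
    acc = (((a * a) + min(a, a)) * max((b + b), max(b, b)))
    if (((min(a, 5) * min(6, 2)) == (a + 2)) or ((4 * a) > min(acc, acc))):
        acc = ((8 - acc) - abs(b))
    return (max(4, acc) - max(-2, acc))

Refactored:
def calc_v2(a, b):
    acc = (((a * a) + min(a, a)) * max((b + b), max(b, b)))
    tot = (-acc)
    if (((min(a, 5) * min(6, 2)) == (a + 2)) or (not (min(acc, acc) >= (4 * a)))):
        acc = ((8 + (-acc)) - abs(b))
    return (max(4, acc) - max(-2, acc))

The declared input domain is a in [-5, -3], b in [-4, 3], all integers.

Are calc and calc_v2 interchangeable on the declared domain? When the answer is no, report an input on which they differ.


Behavior is preserved: although statement counts differ, plus boolean connective usage differs, plus arithmetic usage differs, plus local variable names differ, plus comparison usage differs, the outputs never diverge.
One worked example (a=-4, b=3) — calc: acc = 72; (((min(a, 5) * min(6, 2)) == (a + 2)) or ((4 * a) > min(acc, acc))) -> false; return 0; calc_v2: acc = 72; tot = -72; (((min(a, 5) * min(6, 2)) == (a + 2)) or (not (min(acc, acc) >= (4 * a)))) -> false; return 0; agreement on 0.
Sweeping the whole domain (24 inputs) finds no disagreement.
verdict: equivalent


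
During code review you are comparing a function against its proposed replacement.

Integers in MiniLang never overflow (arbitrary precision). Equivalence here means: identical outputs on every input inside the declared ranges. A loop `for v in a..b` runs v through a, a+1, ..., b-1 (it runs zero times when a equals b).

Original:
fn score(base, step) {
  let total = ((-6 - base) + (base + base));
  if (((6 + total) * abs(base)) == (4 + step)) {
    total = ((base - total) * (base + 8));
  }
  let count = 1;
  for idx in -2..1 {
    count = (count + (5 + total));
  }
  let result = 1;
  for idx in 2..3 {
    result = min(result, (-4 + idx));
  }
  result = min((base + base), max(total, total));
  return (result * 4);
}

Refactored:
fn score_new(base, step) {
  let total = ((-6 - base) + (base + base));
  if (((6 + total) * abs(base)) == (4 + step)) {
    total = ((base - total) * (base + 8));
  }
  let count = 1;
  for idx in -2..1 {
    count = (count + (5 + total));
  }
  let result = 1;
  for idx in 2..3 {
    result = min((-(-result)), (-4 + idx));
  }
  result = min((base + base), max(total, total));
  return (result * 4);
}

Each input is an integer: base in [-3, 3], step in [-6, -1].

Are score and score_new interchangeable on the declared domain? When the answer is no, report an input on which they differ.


Side by side, the visible changes include: same computation, different form.
Tracing base=-1, step=-5: score: total = -7; (((6 + total) * abs(base)) == (4 + step)) -> true; total = 42; count = 1; [idx=-2]; count = 48; [idx=-1]; count = 95; [idx=0]; count = 142; result = 1; [idx=2]; result = -2; result = -2; return -8 | score_new: total = -7; (((6 + total) * abs(base)) == (4 + step)) -> true; total = 42; count = 1; [idx=-2]; count = 48; [idx=-1]; count = 95; [idx=0]; count = 142; result = 1; [idx=2]; result = -2; result = -2; return -8 — matching result -8.
Checked all 42 inputs in the declared domain: the outputs agree on every one.
verdict: equivalent


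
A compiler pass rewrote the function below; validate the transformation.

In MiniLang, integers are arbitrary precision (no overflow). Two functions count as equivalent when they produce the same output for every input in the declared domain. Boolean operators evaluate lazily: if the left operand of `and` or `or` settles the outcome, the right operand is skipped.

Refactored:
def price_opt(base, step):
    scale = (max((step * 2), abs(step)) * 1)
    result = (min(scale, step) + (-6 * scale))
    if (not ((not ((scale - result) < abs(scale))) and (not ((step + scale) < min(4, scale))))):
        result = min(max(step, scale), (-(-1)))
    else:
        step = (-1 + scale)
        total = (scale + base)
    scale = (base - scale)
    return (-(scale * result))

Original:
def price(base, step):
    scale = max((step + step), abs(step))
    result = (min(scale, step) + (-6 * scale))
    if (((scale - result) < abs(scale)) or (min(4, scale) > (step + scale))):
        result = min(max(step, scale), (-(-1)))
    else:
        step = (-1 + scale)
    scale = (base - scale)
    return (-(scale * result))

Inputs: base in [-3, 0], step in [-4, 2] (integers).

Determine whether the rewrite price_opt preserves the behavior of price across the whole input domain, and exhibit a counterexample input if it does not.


Changes here: local variable names differ, and arithmetic usage differs, and boolean connective usage differs, and comparison usage differs, and statement counts differ, and constant usage differs; the full 28-point sweep finds no disagreement.
verdict: equivalent


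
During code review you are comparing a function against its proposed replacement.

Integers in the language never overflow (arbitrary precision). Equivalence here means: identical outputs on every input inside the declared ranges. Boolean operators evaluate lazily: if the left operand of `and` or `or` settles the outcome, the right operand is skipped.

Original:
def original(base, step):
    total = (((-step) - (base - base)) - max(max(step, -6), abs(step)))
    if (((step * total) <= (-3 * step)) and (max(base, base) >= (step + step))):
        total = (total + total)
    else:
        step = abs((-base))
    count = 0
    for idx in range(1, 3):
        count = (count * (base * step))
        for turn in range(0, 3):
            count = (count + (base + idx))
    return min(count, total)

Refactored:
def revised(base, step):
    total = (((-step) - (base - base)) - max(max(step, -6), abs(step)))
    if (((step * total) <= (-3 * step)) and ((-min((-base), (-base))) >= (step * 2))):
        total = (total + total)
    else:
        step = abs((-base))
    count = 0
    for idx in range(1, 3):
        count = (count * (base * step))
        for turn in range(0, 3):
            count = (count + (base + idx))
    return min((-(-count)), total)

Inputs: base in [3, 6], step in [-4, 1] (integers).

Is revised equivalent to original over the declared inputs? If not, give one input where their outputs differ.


Comparing the listings, the differences include: constant usage differs; and arithmetic usage differs; and min/max/abs usage differs.
As a probe, take base=5, step=-4: original runs total = 0; (((step * total) <= (-3 * step)) and (max(base, base) >= (step + step))) -> true; total = 0; count = 0; [idx=1]; count = 0; [turn=0]; count = 6; [turn=1]; count = 12; [turn=2]; count = 18; [idx=2]; count = -360; [turn=0]; count = -353; [turn=1]; count = -346; [turn=2]; count = -339; return -339; revised runs total = 0; (((step * total) <= (-3 * step)) and ((-min((-base), (-base))) >= (step * 2))) -> true; total = 0; count = 0; [idx=1]; count = 0; [turn=0]; count = 6; [turn=1]; count = 12; [turn=2]; count = 18; [idx=2]; count = -360; [turn=0]; count = -353; [turn=1]; count = -346; [turn=2]; count = -339; return -339; both end at -339.
Across all 24 domain points the two functions coincide.
verdict: equivalent


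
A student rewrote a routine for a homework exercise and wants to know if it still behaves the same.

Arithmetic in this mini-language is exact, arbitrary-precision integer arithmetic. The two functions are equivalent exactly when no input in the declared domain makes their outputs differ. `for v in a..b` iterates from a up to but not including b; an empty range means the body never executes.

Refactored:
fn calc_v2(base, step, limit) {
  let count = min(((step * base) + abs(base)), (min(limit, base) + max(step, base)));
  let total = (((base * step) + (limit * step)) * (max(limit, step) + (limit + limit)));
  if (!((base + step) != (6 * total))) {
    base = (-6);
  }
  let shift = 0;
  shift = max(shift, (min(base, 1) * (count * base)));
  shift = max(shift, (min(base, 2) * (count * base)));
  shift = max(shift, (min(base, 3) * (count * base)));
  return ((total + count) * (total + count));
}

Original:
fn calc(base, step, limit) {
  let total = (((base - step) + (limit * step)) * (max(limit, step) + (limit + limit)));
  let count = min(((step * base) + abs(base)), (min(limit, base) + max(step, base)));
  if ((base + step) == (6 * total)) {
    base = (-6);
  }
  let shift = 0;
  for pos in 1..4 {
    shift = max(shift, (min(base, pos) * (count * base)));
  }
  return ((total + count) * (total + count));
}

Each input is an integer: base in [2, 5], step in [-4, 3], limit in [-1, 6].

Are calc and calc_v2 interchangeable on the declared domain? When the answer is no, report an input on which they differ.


At base=2, step=-4, limit=-1: calc gives 1296, calc_v2 gives 36.
verdict: not equivalent; witness: base=2, step=-4, limit=-1


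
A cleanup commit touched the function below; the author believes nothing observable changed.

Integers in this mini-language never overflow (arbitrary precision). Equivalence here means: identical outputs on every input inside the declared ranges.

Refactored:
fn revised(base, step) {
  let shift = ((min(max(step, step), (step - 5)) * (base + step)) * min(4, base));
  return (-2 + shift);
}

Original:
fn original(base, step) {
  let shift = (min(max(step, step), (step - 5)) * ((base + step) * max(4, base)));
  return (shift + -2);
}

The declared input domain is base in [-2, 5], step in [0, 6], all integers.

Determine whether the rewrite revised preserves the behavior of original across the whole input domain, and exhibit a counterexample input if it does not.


At base=-2, step=0: original gives 38, revised gives -22.
verdict: not equivalent; witness: base=-2, step=0


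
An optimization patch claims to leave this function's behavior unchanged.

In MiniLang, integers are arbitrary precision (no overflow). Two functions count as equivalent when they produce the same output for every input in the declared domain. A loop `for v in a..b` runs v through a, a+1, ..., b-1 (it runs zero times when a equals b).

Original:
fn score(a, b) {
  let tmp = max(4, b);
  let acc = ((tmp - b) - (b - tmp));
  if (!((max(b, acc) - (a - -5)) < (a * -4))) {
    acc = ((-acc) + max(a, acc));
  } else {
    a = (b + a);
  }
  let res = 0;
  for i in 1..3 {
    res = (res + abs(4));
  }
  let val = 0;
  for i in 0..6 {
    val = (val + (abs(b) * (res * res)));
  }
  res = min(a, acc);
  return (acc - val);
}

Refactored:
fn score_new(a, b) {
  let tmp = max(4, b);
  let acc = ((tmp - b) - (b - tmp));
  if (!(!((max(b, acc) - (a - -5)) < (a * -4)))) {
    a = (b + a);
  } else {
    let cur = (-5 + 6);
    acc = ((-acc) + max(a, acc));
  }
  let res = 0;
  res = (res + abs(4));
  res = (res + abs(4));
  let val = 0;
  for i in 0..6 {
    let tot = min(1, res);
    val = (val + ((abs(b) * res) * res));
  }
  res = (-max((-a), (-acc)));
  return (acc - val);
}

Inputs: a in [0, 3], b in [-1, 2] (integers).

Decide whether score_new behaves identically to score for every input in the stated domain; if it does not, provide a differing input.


Although boolean connective usage differs, and statement counts differ, and constant usage differs, and arithmetic usage differs, and loop structure differs, and local variable names differ, and min/max/abs usage differs, 16/16 inputs agree.
verdict: equivalent


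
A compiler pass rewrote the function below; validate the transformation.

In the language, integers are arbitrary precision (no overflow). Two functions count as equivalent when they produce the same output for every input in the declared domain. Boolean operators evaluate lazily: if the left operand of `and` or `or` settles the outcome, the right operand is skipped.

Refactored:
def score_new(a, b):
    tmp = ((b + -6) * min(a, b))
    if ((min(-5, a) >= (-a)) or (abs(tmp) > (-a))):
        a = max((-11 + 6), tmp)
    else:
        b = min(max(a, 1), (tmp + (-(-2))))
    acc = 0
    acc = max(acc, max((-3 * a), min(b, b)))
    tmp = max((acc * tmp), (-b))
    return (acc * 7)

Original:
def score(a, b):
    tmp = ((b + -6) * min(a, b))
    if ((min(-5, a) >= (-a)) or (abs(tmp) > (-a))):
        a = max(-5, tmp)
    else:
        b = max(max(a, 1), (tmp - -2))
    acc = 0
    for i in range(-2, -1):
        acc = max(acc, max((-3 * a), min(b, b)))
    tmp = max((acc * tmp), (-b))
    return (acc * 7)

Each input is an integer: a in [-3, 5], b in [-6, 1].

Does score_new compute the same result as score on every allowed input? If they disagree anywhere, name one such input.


The rewrite breaks on a=0, b=0, where the results are 14 and 7.
score: tmp becomes 0; next ((min(-5, a) >= (-a)) or (abs(tmp) > (-a))) evaluates to false; next b becomes 2; next acc becomes 0; next at i=-2:; next acc becomes 2; next tmp becomes 0; next final value 14
score_new: tmp becomes 0; next ((min(-5, a) >= (-a)) or (abs(tmp) > (-a))) evaluates to false; next b becomes 1; next acc becomes 0; next acc becomes 1; next tmp becomes 0; next final value 7
verdict: not equivalent; witness: a=0, b=0


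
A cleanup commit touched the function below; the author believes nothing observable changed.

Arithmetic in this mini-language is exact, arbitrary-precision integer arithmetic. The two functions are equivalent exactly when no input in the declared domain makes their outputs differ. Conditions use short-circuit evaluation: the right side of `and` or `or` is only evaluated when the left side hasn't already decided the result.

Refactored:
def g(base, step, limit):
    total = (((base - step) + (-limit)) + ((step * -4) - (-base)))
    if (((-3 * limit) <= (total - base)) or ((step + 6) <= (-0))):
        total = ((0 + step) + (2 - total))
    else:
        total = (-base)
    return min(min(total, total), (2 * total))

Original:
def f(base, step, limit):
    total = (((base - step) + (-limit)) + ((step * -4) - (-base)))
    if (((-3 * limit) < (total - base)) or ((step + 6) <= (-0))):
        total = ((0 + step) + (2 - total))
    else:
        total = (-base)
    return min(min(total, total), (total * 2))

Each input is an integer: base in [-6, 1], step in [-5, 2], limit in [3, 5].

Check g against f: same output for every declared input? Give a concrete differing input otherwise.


Consider the input base=-6, step=0, limit=3.
f: total becomes -15; next (((-3 * limit) < (total - base)) or ((step + 6) <= (-0))) evaluates to false; next total becomes 6; next final value 6
g: total becomes -15; next (((-3 * limit) <= (total - base)) or ((step + 6) <= (-0))) evaluates to true; next total becomes 17; next final value 17
6 != 17, so the rewrite changes behavior.
verdict: not equivalent; witness: base=-6, step=0, limit=3


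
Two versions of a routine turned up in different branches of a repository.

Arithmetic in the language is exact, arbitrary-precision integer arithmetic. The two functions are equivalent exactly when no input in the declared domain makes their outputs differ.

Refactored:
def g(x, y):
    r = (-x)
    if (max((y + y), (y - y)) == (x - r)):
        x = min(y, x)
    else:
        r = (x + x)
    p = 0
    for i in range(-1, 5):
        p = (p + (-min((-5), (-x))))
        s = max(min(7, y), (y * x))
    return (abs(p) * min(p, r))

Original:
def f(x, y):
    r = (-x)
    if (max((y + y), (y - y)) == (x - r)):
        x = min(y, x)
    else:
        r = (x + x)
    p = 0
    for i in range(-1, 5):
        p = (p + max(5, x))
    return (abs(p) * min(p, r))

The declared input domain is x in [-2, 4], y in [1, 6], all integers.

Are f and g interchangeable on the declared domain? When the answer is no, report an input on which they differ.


Behavior is preserved: although arithmetic usage differs, and local variable names differ, and min/max/abs usage differs, and statement counts differ, and constant usage differs, the outputs never diverge.
Tracing x=0, y=6: f: r=0, then (max((y + y), (y - y)) == (x - r)) is false, then r=0, then p=0, then (i=-1), then p=5, then (i=0), then p=10, then (i=1), then p=15, then (i=2), then p=20, then (i=3), then p=25, then (i=4), then p=30, then returns 0 | g: r=0, then (max((y + y), (y - y)) == (x - r)) is false, then r=0, then p=0, then (i=-1), then p=5, then s=6, then (i=0), then p=10, then s=6, then (i=1), then p=15, then s=6, then (i=2), then p=20, then s=6, then (i=3), then p=25, then s=6, then (i=4), then p=30, then s=6, then returns 0 — matching result 0.
Across all 42 domain points the two functions coincide.
verdict: equivalent


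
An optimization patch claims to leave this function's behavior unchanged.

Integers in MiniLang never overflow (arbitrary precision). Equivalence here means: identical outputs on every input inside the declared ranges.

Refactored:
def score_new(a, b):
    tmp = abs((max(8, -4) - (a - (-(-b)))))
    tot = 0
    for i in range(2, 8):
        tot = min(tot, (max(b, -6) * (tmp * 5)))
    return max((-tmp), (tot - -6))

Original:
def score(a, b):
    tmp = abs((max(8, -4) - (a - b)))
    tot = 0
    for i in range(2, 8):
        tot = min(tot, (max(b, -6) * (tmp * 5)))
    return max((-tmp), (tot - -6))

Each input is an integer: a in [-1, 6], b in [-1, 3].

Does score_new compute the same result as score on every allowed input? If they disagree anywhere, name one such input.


Behavior is preserved: although same computation, different form, the outputs never diverge.
As a probe, take a=6, b=2: score runs tmp=4, then tot=0, then (i=2), then tot=0, then (i=3), then tot=0, then (i=4), then tot=0, then (i=5), then tot=0, then (i=6), then tot=0, then (i=7), then tot=0, then returns 6; score_new runs tmp=4, then tot=0, then (i=2), then tot=0, then (i=3), then tot=0, then (i=4), then tot=0, then (i=5), then tot=0, then (i=6), then tot=0, then (i=7), then tot=0, then returns 6; both end at 6.
Every one of the 40 inputs gives matching results.
verdict: equivalent


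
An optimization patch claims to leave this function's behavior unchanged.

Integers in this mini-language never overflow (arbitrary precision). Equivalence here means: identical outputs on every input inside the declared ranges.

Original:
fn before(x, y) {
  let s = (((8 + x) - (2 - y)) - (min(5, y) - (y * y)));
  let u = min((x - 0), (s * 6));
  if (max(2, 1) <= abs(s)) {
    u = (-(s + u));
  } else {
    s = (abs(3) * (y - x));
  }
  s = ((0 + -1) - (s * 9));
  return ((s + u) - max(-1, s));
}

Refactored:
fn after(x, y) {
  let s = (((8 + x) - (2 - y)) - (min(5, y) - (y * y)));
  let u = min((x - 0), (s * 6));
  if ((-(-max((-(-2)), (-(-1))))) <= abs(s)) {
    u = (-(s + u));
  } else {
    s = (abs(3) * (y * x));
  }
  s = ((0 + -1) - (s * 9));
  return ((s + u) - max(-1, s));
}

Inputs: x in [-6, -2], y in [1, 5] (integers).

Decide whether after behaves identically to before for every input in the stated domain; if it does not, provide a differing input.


Evaluate both at x=-6, y=1.
before: s becomes 1; next u becomes -6; next (max(2, 1) <= abs(s)) evaluates to false; next s becomes 21; next s becomes -190; next final value -195
after: s becomes 1; next u becomes -6; next ((-(-max((-(-2)), (-(-1))))) <= abs(s)) evaluates to false; next s becomes -18; next s becomes 161; next final value -6
-195 != -6, so the rewrite changes behavior.
verdict: not equivalent; witness: x=-6, y=1


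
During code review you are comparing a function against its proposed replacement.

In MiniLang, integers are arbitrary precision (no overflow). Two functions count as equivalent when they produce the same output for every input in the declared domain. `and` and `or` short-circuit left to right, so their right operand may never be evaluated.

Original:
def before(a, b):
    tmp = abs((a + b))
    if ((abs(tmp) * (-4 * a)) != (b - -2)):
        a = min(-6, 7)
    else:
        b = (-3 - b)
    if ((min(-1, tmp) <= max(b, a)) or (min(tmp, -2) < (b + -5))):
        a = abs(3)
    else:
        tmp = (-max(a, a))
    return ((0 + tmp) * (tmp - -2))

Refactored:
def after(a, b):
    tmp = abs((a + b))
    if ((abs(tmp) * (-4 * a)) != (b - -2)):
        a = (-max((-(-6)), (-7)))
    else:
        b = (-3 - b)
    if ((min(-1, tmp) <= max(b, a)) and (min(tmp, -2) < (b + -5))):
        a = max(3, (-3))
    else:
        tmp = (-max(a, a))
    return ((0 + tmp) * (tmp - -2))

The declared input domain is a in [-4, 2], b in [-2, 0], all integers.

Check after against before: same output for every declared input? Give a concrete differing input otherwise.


Not equivalent: a=-4, b=-1 separates them (35 vs 48).
before: tmp=5, then ((abs(tmp) * (-4 * a)) != (b - -2)) is true, then a=-6, then ((min(-1, tmp) <= max(b, a)) or (min(tmp, -2) < (b + -5))) is true, then a=3, then returns 35
after: tmp=5, then ((abs(tmp) * (-4 * a)) != (b - -2)) is true, then a=-6, then ((min(-1, tmp) <= max(b, a)) and (min(tmp, -2) < (b + -5))) is false, then tmp=6, then returns 48
verdict: not equivalent; witness: a=-4, b=-1


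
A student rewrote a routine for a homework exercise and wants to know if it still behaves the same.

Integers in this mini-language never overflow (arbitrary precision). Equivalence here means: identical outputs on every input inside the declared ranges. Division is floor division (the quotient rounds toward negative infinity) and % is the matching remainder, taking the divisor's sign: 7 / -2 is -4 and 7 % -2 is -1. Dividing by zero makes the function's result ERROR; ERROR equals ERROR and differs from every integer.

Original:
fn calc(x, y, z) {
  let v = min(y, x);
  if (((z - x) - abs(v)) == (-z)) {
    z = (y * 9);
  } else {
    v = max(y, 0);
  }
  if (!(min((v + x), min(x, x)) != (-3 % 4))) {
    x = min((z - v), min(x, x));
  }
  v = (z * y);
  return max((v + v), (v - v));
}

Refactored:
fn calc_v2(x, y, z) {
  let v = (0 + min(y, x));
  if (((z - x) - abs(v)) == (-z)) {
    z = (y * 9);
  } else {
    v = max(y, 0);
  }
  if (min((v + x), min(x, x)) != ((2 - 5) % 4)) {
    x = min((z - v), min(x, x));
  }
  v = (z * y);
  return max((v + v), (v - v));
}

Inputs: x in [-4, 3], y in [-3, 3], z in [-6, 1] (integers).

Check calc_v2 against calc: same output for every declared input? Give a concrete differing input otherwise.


The suspicious-looking change has no observable effect anywhere in the declared ranges.
Spot check at x=-3, y=1, z=-6 — calc: v := -3 | (((z - x) - abs(v)) == (-z)): false | v := 1 | (!(min((v + x), min(x, x)) != (-3 % 4))): false | v := -6 | result 0. calc_v2: v := -3 | (((z - x) - abs(v)) == (-z)): false | v := 1 | (min((v + x), min(x, x)) != ((2 - 5) % 4)): true | x := -7 | v := -6 | result 0. Both give 0.
Across all 448 domain points the two functions coincide.
verdict: equivalent
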